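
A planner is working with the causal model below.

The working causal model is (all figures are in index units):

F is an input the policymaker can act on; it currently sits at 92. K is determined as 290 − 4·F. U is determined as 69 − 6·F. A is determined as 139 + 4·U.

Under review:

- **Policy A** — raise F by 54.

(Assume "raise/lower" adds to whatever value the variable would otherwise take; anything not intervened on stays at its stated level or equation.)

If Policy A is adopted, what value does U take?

-807

Policy A (F + 54):
  F = 92 + 54 = 146
  U = 69 − 6·146 = -807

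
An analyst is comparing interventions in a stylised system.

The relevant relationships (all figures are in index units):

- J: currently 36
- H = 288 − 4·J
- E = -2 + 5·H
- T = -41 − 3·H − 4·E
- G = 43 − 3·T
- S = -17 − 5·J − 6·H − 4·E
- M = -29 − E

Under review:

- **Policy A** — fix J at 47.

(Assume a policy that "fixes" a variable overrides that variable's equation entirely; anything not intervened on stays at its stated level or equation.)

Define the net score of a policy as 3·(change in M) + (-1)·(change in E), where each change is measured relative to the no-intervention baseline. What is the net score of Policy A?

Baseline:
  J = 36
  H = 288 − 4·36 = 144
  E = -2 + 5·144 = 718
  M = -29 − 718 = -747
Policy A (J := 47):
  J = 47
  H = 288 − 4·47 = 100
  E = -2 + 5·100 = 498
  M = -29 − 498 = -527
ΔM = -527 − (-747) = 220; ΔE = 498 − 718 = -220
Score = 3·220 + (-1)·(-220) = 880

880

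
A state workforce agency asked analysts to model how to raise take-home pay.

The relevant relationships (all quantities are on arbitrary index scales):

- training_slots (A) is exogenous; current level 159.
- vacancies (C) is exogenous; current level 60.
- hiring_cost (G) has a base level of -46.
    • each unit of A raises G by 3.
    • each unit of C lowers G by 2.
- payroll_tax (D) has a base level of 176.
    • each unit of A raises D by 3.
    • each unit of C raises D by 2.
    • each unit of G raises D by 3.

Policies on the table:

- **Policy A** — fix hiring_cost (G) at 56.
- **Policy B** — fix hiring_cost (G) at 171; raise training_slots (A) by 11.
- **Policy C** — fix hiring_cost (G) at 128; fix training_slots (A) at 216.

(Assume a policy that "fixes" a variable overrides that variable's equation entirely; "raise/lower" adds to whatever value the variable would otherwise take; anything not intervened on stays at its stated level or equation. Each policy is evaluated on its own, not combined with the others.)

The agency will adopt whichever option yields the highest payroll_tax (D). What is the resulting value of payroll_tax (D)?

Policy A (G := 56):
  A = 159
  C = 60
  G = 56
  D = 176 + 3·159 + 2·60 + 3·56 = 941
Policy B (G := 171, A + 11):
  A = 159 + 11 = 170
  C = 60
  G = 171
  D = 176 + 3·170 + 2·60 + 3·171 = 1319
Policy C (G := 128, A := 216):
  A = 216
  C = 60
  G = 128
  D = 176 + 3·216 + 2·60 + 3·128 = 1328
Comparing — Policy A: D=941, Policy B: D=1319, Policy C: D=1328. Highest is 1328 (Policy C).

1328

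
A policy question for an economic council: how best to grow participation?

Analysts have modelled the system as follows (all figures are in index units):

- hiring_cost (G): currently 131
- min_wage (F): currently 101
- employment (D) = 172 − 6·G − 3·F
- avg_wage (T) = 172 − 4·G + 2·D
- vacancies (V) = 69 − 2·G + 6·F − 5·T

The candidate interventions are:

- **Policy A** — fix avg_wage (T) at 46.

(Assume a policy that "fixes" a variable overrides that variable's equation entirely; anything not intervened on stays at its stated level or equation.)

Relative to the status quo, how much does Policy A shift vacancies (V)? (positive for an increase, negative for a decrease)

Baseline:
  G = 131
  F = 101
  D = 172 − 6·131 − 3·101 = -917
  T = 172 − 4·131 + 2·(-917) = -2186
  V = 69 − 2·131 + 6·101 − 5·(-2186) = 11343
Policy A (T := 46):
  G = 131
  F = 101
  D = 172 − 6·131 − 3·101 = -917
  T = 46
  V = 69 − 2·131 + 6·101 − 5·46 = 183
Change in V: 183 − 11343 = -11160

-11160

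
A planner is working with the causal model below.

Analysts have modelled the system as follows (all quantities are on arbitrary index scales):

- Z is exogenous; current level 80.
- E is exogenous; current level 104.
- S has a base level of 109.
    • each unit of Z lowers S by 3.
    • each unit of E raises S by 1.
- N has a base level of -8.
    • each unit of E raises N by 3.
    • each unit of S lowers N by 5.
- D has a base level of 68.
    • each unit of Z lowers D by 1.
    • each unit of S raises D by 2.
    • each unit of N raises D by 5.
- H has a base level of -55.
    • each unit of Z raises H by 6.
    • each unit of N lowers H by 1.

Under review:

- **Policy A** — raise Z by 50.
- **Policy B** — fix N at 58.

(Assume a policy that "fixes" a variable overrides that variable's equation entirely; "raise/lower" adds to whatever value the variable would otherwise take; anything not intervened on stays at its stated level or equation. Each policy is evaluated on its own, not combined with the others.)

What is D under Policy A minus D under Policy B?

Policy A (Z + 50):
  Z = 80 + 50 = 130
  E = 104
  S = 109 − 3·130 + 104 = -177
  N = -8 + 3·104 − 5·(-177) = 1189
  D = 68 − 130 + 2·(-177) + 5·1189 = 5529
Policy B (N := 58):
  Z = 80
  E = 104
  S = 109 − 3·80 + 104 = -27
  N = 58
  D = 68 − 80 + 2·(-27) + 5·58 = 224
D: 5529 − 224 = 5305

5305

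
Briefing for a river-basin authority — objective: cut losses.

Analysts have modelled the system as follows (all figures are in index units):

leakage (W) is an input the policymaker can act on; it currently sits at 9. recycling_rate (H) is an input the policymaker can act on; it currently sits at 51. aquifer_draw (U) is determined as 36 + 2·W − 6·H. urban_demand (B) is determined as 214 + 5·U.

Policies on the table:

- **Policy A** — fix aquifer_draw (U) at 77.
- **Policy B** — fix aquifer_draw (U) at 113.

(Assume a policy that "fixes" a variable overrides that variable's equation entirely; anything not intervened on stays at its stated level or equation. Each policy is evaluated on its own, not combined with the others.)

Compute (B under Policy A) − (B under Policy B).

-180

Policy A (U := 77):
  W = 9
  H = 51
  U = 77
  B = 214 + 5·77 = 599
Policy B (U := 113):
  W = 9
  H = 51
  U = 113
  B = 214 + 5·113 = 779
B: 599 − 779 = -180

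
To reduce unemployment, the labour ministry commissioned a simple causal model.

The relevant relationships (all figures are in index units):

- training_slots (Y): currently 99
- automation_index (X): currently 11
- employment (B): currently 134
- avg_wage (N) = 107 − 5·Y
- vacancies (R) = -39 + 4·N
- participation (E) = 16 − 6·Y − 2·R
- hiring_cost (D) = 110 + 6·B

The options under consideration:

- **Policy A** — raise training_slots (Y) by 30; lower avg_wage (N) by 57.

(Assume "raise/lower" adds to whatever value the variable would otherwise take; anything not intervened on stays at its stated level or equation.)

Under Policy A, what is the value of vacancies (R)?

Policy A (Y + 30, N − 57):
  Y = 99 + 30 = 129
  N = 107 − 5·129 (−57 from intervention) = -595
  R = -39 + 4·(-595) = -2419

-2419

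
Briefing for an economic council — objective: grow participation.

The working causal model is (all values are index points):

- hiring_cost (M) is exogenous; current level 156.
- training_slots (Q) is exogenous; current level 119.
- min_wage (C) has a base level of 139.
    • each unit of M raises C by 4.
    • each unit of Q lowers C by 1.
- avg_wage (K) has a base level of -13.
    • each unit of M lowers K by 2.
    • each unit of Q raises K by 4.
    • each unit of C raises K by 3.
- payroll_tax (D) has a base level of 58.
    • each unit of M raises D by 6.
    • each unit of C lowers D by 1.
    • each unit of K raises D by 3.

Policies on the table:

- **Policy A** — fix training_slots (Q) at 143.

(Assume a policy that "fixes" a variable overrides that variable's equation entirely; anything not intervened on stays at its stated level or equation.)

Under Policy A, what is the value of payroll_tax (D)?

Policy A (Q := 143):
  M = 156
  Q = 143
  C = 139 + 4·156 − 143 = 620
  K = -13 − 2·156 + 4·143 + 3·620 = 2107
  D = 58 + 6·156 − 620 + 3·2107 = 6695

6695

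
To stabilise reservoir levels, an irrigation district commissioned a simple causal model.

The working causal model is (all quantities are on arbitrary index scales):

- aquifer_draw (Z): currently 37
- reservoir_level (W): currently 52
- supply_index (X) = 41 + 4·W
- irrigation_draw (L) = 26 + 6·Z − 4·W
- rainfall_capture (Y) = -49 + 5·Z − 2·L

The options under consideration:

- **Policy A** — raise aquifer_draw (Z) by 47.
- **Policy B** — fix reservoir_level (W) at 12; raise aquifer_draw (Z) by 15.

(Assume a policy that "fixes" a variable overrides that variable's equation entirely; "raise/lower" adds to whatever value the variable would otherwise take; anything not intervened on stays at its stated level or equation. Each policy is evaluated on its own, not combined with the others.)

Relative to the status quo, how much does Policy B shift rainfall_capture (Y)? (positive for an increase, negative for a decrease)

-425

Baseline:
  Z = 37
  W = 52
  L = 26 + 6·37 − 4·52 = 40
  Y = -49 + 5·37 − 2·40 = 56
Policy B (W := 12, Z + 15):
  Z = 37 + 15 = 52
  W = 12
  L = 26 + 6·52 − 4·12 = 290
  Y = -49 + 5·52 − 2·290 = -369
Change in Y: -369 − 56 = -425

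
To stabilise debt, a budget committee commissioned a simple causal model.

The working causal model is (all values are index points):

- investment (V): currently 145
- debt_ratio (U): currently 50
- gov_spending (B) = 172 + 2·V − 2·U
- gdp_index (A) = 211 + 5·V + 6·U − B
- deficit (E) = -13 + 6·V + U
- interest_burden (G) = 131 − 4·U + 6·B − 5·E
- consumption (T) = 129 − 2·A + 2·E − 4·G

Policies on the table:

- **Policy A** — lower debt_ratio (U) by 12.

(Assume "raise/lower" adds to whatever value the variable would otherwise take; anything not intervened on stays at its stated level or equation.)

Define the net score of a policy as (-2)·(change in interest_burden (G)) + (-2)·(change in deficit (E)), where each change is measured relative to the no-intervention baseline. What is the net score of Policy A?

-480

Baseline:
  V = 145
  U = 50
  B = 172 + 2·145 − 2·50 = 362
  E = -13 + 6·145 + 50 = 907
  G = 131 − 4·50 + 6·362 − 5·907 = -2432
Policy A (U − 12):
  V = 145
  U = 50 − 12 = 38
  B = 172 + 2·145 − 2·38 = 386
  E = -13 + 6·145 + 38 = 895
  G = 131 − 4·38 + 6·386 − 5·895 = -2180
ΔG = -2180 − (-2432) = 252; ΔE = 895 − 907 = -12
Score = (-2)·252 + (-2)·(-12) = -480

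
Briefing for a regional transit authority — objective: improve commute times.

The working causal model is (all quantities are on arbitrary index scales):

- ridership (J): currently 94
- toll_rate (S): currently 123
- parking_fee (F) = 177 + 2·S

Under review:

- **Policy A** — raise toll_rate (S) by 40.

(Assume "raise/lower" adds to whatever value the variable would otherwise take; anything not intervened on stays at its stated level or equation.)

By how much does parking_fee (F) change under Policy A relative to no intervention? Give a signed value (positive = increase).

Baseline:
  S = 123
  F = 177 + 2·123 = 423
Policy A (S + 40):
  S = 123 + 40 = 163
  F = 177 + 2·163 = 503
Change in F: 503 − 423 = 80

80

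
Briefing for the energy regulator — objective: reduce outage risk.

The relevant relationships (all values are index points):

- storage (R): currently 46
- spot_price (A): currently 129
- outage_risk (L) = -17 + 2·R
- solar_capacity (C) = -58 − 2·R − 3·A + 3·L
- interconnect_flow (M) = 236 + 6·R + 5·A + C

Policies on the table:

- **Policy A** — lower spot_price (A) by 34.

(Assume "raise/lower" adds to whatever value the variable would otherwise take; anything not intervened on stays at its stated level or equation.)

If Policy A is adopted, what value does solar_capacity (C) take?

Policy A (A − 34):
  R = 46
  A = 129 − 34 = 95
  L = -17 + 2·46 = 75
  C = -58 − 2·46 − 3·95 + 3·75 = -210

-210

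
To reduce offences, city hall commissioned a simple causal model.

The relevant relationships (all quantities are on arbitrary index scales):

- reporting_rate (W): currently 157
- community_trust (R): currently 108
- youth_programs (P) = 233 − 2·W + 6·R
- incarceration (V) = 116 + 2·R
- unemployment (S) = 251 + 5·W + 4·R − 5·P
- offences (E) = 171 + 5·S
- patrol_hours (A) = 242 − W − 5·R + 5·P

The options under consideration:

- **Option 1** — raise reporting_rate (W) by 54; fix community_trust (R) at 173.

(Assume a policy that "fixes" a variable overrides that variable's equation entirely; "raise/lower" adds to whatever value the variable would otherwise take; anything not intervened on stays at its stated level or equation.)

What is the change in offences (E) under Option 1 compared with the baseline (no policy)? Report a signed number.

Baseline:
  W = 157
  R = 108
  P = 233 − 2·157 + 6·108 = 567
  S = 251 + 5·157 + 4·108 − 5·567 = -1367
  E = 171 + 5·(-1367) = -6664
Option 1 (W + 54, R := 173):
  W = 157 + 54 = 211
  R = 173
  P = 233 − 2·211 + 6·173 = 849
  S = 251 + 5·211 + 4·173 − 5·849 = -2247
  E = 171 + 5·(-2247) = -11064
Change in E: -11064 − (-6664) = -4400

-4400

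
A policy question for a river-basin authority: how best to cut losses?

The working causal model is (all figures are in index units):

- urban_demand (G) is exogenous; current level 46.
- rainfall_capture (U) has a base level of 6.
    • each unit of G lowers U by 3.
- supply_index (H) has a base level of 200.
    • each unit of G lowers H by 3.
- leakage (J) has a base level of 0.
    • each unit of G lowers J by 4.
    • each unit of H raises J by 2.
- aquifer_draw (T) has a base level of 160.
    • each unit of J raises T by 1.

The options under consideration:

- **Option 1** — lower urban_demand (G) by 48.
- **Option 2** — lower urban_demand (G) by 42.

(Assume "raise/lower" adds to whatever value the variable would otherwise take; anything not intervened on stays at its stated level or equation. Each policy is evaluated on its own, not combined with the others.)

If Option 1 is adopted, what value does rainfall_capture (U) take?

12

Option 1 (G − 48):
  G = 46 − 48 = -2
  U = 6 − 3·(-2) = 12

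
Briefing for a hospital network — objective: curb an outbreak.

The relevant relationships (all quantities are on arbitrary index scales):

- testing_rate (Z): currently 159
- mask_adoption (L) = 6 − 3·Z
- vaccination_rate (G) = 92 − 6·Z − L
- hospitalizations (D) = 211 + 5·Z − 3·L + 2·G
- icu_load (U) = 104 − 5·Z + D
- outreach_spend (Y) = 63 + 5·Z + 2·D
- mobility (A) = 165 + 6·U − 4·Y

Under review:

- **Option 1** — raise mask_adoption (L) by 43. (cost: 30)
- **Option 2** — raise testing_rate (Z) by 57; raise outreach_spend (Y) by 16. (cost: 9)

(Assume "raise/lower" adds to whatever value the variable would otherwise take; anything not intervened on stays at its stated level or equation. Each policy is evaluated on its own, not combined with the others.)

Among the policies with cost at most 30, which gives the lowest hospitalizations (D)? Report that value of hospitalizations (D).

Option 1 (L + 43):
  Z = 159
  L = 6 − 3·159 (+43 from intervention) = -428
  G = 92 − 6·159 − (-428) = -434
  D = 211 + 5·159 − 3·(-428) + 2·(-434) = 1422
Option 2 (Z + 57, Y + 16):
  Z = 159 + 57 = 216
  L = 6 − 3·216 = -642
  G = 92 − 6·216 − (-642) = -562
  D = 211 + 5·216 − 3·(-642) + 2·(-562) = 2093
Comparing — Option 1: D=1422, Option 2: D=2093. Lowest is 1422 (Option 1).

1422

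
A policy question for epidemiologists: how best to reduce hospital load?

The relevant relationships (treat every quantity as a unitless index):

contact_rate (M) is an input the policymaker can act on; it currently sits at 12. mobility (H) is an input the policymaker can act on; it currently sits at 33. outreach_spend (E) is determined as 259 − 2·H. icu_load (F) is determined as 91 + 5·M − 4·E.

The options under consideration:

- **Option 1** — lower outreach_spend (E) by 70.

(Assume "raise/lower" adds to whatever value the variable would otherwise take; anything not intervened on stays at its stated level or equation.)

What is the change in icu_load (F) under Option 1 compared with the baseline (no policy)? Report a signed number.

Baseline:
  M = 12
  H = 33
  E = 259 − 2·33 = 193
  F = 91 + 5·12 − 4·193 = -621
Option 1 (E − 70):
  M = 12
  H = 33
  E = 259 − 2·33 (−70 from intervention) = 123
  F = 91 + 5·12 − 4·123 = -341
Change in F: -341 − (-621) = 280

280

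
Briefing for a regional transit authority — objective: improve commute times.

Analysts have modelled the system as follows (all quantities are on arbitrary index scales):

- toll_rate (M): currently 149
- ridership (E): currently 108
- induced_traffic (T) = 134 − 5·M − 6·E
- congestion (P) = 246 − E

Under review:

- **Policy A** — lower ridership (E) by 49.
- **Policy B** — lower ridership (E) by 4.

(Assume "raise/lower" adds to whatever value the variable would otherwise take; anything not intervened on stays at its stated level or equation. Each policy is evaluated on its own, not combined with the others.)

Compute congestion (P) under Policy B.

142

Policy B (E − 4):
  E = 108 − 4 = 104
  P = 246 − 104 = 142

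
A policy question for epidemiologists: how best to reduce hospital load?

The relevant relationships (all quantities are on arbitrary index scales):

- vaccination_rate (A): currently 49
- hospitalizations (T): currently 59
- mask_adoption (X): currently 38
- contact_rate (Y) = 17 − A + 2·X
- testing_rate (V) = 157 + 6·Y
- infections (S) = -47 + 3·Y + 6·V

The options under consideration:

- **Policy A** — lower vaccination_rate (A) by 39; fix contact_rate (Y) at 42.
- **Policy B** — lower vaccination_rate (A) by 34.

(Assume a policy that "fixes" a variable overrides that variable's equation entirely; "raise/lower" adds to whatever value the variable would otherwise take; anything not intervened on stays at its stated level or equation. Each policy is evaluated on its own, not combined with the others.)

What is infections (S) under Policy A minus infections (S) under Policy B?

Policy A (A − 39, Y := 42):
  A = 49 − 39 = 10
  X = 38
  Y = 42
  V = 157 + 6·42 = 409
  S = -47 + 3·42 + 6·409 = 2533
Policy B (A − 34):
  A = 49 − 34 = 15
  X = 38
  Y = 17 − 15 + 2·38 = 78
  V = 157 + 6·78 = 625
  S = -47 + 3·78 + 6·625 = 3937
S: 2533 − 3937 = -1404

-1404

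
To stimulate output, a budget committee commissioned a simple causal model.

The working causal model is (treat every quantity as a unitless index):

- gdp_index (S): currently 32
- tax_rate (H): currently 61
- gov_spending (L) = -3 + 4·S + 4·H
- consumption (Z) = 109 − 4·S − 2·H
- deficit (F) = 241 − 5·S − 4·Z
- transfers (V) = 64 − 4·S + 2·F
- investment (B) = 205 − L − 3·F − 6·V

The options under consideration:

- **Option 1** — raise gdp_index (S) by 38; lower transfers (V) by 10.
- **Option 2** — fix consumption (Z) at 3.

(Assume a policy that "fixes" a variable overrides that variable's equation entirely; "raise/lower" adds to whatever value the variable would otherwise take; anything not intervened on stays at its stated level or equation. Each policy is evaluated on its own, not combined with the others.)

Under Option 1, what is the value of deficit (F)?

Option 1 (S + 38, V − 10):
  S = 32 + 38 = 70
  H = 61
  Z = 109 − 4·70 − 2·61 = -293
  F = 241 − 5·70 − 4·(-293) = 1063

1063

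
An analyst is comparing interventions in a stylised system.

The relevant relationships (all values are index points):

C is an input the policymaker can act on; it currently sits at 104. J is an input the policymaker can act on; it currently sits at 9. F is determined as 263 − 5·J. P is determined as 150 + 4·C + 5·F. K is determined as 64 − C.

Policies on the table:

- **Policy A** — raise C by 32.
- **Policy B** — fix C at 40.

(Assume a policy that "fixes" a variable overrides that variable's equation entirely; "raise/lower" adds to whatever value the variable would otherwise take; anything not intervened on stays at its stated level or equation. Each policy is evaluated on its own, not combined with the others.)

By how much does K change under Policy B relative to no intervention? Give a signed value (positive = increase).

64

Baseline:
  C = 104
  K = 64 − 104 = -40
Policy B (C := 40):
  C = 40
  K = 64 − 40 = 24
Change in K: 24 − (-40) = 64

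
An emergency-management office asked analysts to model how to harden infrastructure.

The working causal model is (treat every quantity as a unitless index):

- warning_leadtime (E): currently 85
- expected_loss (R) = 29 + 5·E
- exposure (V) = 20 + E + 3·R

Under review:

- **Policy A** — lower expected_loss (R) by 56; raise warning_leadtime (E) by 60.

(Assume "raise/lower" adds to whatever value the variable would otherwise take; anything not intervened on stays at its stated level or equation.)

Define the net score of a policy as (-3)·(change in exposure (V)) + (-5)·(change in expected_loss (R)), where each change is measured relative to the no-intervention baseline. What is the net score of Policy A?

-3596

Baseline:
  E = 85
  R = 29 + 5·85 = 454
  V = 20 + 85 + 3·454 = 1467
Policy A (R − 56, E + 60):
  E = 85 + 60 = 145
  R = 29 + 5·145 (−56 from intervention) = 698
  V = 20 + 145 + 3·698 = 2259
ΔV = 2259 − 1467 = 792; ΔR = 698 − 454 = 244
Score = (-3)·792 + (-5)·244 = -3596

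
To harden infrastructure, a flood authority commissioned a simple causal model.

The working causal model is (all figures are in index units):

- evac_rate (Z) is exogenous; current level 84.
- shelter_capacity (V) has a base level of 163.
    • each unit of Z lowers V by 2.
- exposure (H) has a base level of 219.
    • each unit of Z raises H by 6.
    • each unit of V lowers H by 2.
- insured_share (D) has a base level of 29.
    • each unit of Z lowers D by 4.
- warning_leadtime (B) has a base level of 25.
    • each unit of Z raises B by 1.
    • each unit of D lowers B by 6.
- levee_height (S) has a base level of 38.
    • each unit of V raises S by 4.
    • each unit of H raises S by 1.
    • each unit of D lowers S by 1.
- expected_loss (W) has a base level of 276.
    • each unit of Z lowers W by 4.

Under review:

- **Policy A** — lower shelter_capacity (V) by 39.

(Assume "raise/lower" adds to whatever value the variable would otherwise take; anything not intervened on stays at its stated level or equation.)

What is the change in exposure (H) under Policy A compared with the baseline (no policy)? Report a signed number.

78

Baseline:
  Z = 84
  V = 163 − 2·84 = -5
  H = 219 + 6·84 − 2·(-5) = 733
Policy A (V − 39):
  Z = 84
  V = 163 − 2·84 (−39 from intervention) = -44
  H = 219 + 6·84 − 2·(-44) = 811
Change in H: 811 − 733 = 78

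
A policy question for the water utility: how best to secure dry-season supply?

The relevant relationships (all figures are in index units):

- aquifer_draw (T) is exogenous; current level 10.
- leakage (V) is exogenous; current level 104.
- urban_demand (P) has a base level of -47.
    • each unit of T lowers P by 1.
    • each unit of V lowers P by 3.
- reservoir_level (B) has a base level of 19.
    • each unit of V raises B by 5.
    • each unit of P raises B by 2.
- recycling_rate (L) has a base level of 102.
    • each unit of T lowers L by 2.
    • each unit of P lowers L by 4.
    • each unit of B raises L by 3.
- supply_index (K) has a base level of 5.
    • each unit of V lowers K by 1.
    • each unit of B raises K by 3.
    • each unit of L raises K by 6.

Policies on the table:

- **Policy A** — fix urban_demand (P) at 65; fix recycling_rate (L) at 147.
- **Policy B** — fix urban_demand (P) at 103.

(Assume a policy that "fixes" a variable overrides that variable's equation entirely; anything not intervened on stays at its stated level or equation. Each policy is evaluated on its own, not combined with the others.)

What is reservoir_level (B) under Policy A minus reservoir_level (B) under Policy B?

Policy A (P := 65, L := 147):
  T = 10
  V = 104
  P = 65
  B = 19 + 5·104 + 2·65 = 669
Policy B (P := 103):
  T = 10
  V = 104
  P = 103
  B = 19 + 5·104 + 2·103 = 745
B: 669 − 745 = -76

-76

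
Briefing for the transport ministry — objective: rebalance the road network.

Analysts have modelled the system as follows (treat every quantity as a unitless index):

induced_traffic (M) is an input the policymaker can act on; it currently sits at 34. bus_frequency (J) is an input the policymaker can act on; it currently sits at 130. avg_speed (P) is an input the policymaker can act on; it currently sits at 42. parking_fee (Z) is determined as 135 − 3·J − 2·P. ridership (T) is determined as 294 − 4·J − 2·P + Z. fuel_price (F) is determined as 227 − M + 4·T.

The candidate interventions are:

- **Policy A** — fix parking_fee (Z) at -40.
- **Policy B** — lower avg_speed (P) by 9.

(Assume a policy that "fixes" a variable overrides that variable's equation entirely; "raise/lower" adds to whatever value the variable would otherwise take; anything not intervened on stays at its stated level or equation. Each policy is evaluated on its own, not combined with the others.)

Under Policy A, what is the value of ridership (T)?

-350

Policy A (Z := -40):
  J = 130
  P = 42
  Z = -40
  T = 294 − 4·130 − 2·42 + (-40) = -350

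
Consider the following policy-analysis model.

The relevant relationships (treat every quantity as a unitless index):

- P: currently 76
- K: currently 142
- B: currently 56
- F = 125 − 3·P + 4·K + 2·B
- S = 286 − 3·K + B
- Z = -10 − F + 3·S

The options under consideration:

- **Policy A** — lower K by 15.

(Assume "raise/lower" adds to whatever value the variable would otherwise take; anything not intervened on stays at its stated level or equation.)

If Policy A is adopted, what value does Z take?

Policy A (K − 15):
  P = 76
  K = 142 − 15 = 127
  B = 56
  F = 125 − 3·76 + 4·127 + 2·56 = 517
  S = 286 − 3·127 + 56 = -39
  Z = -10 − 517 + 3·(-39) = -644

-644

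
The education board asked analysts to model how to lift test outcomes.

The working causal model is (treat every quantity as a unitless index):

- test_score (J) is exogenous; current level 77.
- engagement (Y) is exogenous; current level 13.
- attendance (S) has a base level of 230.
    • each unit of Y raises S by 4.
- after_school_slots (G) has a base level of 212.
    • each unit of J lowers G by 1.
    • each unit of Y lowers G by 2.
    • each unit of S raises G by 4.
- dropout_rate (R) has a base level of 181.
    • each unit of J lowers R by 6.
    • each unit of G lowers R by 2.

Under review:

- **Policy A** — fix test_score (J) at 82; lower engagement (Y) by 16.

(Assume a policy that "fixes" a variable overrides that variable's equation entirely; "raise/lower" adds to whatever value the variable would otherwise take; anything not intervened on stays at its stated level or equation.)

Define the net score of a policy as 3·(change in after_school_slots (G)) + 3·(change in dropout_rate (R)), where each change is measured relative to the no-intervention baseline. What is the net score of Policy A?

597

Baseline:
  J = 77
  Y = 13
  S = 230 + 4·13 = 282
  G = 212 − 77 − 2·13 + 4·282 = 1237
  R = 181 − 6·77 − 2·1237 = -2755
Policy A (J := 82, Y − 16):
  J = 82
  Y = 13 − 16 = -3
  S = 230 + 4·(-3) = 218
  G = 212 − 82 − 2·(-3) + 4·218 = 1008
  R = 181 − 6·82 − 2·1008 = -2327
ΔG = 1008 − 1237 = -229; ΔR = -2327 − (-2755) = 428
Score = 3·(-229) + 3·428 = 597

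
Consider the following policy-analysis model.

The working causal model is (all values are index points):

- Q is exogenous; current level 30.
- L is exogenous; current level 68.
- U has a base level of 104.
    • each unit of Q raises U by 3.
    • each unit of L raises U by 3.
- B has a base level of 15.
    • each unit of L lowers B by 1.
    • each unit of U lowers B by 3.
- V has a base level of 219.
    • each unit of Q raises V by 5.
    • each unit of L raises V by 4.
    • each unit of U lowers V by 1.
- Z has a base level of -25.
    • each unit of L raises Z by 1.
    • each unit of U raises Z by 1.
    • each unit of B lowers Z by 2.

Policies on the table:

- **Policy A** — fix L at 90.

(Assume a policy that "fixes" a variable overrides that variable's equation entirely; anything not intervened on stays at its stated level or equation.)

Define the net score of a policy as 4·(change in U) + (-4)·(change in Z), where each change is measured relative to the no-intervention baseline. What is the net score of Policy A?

Baseline:
  Q = 30
  L = 68
  U = 104 + 3·30 + 3·68 = 398
  B = 15 − 68 − 3·398 = -1247
  Z = -25 + 68 + 398 − 2·(-1247) = 2935
Policy A (L := 90):
  Q = 30
  L = 90
  U = 104 + 3·30 + 3·90 = 464
  B = 15 − 90 − 3·464 = -1467
  Z = -25 + 90 + 464 − 2·(-1467) = 3463
ΔU = 464 − 398 = 66; ΔZ = 3463 − 2935 = 528
Score = 4·66 + (-4)·528 = -1848

-1848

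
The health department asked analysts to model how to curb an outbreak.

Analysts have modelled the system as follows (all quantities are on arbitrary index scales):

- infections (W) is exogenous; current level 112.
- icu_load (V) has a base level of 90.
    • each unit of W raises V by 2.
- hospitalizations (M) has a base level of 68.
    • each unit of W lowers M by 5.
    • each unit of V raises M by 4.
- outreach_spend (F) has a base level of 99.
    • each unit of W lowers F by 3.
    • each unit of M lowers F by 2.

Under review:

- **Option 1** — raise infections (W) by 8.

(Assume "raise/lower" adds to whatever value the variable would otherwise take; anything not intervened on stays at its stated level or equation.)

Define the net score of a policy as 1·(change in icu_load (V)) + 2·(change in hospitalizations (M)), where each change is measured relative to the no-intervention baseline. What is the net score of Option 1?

Baseline:
  W = 112
  V = 90 + 2·112 = 314
  M = 68 − 5·112 + 4·314 = 764
Option 1 (W + 8):
  W = 112 + 8 = 120
  V = 90 + 2·120 = 330
  M = 68 − 5·120 + 4·330 = 788
ΔV = 330 − 314 = 16; ΔM = 788 − 764 = 24
Score = 1·16 + 2·24 = 64

64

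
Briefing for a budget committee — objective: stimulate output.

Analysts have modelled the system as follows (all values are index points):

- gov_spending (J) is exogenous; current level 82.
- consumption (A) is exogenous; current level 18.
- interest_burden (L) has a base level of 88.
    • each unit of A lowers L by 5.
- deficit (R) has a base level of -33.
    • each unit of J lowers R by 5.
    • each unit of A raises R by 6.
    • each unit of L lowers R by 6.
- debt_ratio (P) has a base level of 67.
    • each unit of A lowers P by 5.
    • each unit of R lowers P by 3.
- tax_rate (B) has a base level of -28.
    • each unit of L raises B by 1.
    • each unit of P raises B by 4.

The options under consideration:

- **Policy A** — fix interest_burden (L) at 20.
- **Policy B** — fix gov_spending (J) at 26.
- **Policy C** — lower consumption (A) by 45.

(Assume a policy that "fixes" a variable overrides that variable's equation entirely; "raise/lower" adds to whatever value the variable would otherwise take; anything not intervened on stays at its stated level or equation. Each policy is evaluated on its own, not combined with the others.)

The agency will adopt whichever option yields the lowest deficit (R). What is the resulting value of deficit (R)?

-1943

Policy A (L := 20):
  J = 82
  A = 18
  L = 20
  R = -33 − 5·82 + 6·18 − 6·20 = -455
Policy B (J := 26):
  J = 26
  A = 18
  L = 88 − 5·18 = -2
  R = -33 − 5·26 + 6·18 − 6·(-2) = -43
Policy C (A − 45):
  J = 82
  A = 18 − 45 = -27
  L = 88 − 5·(-27) = 223
  R = -33 − 5·82 + 6·(-27) − 6·223 = -1943
Comparing — Policy A: R=-455, Policy B: R=-43, Policy C: R=-1943. Lowest is -1943 (Policy C).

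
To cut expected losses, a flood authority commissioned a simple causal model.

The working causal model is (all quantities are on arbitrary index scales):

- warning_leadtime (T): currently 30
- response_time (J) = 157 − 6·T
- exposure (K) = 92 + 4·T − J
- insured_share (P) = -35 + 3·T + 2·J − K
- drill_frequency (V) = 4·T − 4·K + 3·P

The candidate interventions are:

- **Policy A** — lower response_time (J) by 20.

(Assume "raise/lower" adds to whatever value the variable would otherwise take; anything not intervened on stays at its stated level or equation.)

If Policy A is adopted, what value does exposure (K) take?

Policy A (J − 20):
  T = 30
  J = 157 − 6·30 (−20 from intervention) = -43
  K = 92 + 4·30 − (-43) = 255

255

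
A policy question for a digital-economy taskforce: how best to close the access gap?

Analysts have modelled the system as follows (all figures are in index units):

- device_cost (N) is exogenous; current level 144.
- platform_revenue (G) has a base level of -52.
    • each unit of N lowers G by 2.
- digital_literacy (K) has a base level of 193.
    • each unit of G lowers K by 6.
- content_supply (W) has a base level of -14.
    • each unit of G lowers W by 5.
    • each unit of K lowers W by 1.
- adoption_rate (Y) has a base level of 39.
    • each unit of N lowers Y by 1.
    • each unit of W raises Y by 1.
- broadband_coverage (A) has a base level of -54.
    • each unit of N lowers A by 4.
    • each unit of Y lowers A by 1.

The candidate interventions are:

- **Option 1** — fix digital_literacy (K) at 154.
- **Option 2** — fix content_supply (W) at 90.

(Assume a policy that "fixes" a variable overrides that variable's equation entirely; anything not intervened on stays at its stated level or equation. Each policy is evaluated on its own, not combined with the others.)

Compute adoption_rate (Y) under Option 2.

Option 2 (W := 90):
  N = 144
  G = -52 − 2·144 = -340
  K = 193 − 6·(-340) = 2233
  W = 90
  Y = 39 − 144 + 90 = -15

-15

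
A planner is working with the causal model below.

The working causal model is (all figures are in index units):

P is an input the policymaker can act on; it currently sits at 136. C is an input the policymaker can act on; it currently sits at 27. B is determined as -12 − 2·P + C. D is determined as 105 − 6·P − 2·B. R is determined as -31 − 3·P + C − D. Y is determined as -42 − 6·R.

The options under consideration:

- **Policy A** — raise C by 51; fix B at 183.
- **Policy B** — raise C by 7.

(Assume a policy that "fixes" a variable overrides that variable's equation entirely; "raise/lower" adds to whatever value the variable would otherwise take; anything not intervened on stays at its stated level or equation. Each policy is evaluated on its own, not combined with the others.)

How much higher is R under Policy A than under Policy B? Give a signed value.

Policy A (C + 51, B := 183):
  P = 136
  C = 27 + 51 = 78
  B = 183
  D = 105 − 6·136 − 2·183 = -1077
  R = -31 − 3·136 + 78 − (-1077) = 716
Policy B (C + 7):
  P = 136
  C = 27 + 7 = 34
  B = -12 − 2·136 + 34 = -250
  D = 105 − 6·136 − 2·(-250) = -211
  R = -31 − 3·136 + 34 − (-211) = -194
R: 716 − (-194) = 910

910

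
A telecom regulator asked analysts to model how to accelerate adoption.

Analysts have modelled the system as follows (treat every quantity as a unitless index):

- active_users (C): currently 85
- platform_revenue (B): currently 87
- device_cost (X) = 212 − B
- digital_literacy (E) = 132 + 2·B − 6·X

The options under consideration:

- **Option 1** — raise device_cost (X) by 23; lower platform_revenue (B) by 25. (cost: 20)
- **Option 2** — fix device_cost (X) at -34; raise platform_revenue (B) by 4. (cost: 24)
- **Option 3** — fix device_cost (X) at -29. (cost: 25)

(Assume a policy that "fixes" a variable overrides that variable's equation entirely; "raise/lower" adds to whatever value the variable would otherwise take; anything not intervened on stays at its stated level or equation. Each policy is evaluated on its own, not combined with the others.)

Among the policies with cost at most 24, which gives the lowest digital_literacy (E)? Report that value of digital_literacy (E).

-782

Option 1 (X + 23, B − 25):
  B = 87 − 25 = 62
  X = 212 − 62 (+23 from intervention) = 173
  E = 132 + 2·62 − 6·173 = -782
Option 2 (X := -34, B + 4):
  B = 87 + 4 = 91
  X = -34
  E = 132 + 2·91 − 6·(-34) = 518
Comparing — Option 1: E=-782, Option 2: E=518. Lowest is -782 (Option 1).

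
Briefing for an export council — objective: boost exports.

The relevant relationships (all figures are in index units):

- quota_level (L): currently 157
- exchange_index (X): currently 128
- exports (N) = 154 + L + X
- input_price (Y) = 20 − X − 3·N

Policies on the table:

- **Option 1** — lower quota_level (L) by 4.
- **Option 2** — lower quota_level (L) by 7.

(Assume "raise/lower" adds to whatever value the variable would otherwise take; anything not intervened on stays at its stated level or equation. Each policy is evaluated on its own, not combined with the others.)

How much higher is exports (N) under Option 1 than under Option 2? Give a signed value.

Option 1 (L − 4):
  L = 157 − 4 = 153
  X = 128
  N = 154 + 153 + 128 = 435
Option 2 (L − 7):
  L = 157 − 7 = 150
  X = 128
  N = 154 + 150 + 128 = 432
N: 435 − 432 = 3

3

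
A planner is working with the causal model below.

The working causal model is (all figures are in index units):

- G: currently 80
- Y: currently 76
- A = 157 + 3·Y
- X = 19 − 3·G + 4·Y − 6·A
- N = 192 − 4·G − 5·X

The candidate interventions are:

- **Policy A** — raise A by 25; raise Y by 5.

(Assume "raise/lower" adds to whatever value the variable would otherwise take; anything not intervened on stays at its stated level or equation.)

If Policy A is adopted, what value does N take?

12107

Policy A (A + 25, Y + 5):
  G = 80
  Y = 76 + 5 = 81
  A = 157 + 3·81 (+25 from intervention) = 425
  X = 19 − 3·80 + 4·81 − 6·425 = -2447
  N = 192 − 4·80 − 5·(-2447) = 12107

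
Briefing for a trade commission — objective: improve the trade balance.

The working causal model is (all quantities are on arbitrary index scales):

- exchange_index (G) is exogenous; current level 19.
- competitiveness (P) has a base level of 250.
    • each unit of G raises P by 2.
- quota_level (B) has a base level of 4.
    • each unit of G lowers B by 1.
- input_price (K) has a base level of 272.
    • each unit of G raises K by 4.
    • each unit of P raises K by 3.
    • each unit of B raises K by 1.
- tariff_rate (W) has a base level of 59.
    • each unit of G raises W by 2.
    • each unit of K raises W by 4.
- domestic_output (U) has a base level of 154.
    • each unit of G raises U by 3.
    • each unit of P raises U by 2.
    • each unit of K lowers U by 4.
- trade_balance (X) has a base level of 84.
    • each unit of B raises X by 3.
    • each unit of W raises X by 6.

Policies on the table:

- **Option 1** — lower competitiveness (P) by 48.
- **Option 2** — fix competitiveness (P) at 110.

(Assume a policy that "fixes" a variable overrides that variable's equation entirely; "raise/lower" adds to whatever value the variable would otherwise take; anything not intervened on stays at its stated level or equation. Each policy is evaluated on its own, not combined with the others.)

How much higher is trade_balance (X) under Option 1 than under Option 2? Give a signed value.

Option 1 (P − 48):
  G = 19
  P = 250 + 2·19 (−48 from intervention) = 240
  B = 4 − 19 = -15
  K = 272 + 4·19 + 3·240 + (-15) = 1053
  W = 59 + 2·19 + 4·1053 = 4309
  X = 84 + 3·(-15) + 6·4309 = 25893
Option 2 (P := 110):
  G = 19
  P = 110
  B = 4 − 19 = -15
  K = 272 + 4·19 + 3·110 + (-15) = 663
  W = 59 + 2·19 + 4·663 = 2749
  X = 84 + 3·(-15) + 6·2749 = 16533
X: 25893 − 16533 = 9360

9360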